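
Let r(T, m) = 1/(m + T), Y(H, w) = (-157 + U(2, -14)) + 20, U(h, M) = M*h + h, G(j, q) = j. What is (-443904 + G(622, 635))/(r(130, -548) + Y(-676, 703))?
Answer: 185291876/68135 ≈ 2719.5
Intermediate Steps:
U(h, M) = h + M*h
Y(H, w) = -163 (Y(H, w) = (-157 + 2*(1 - 14)) + 20 = (-157 + 2*(-13)) + 20 = (-157 - 26) + 20 = -183 + 20 = -163)
r(T, m) = 1/(T + m)
(-443904 + G(622, 635))/(r(130, -548) + Y(-676, 703)) = (-443904 + 622)/(1/(130 - 548) - 163) = -443282/(1/(-418) - 163) = -443282/(-1/418 - 163) = -443282/(-68135/418) = -443282*(-418/68135) = 185291876/68135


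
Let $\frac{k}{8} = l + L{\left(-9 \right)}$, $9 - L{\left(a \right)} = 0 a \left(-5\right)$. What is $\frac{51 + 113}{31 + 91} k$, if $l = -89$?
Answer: $- \frac{52480}{61} \approx -860.33$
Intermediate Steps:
$L{\left(a \right)} = 9$ ($L{\left(a \right)} = 9 - 0 a \left(-5\right) = 9 - 0 \left(-5\right) = 9 - 0 = 9 + 0 = 9$)
$k = -640$ ($k = 8 \left(-89 + 9\right) = 8 \left(-80\right) = -640$)
$\frac{51 + 113}{31 + 91} k = \frac{51 + 113}{31 + 91} \left(-640\right) = \frac{164}{122} \left(-640\right) = 164 \cdot \frac{1}{122} \left(-640\right) = \frac{82}{61} \left(-640\right) = - \frac{52480}{61}$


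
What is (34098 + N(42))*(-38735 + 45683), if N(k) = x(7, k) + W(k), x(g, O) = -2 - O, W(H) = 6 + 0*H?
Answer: 236648880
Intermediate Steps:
W(H) = 6 (W(H) = 6 + 0 = 6)
N(k) = 4 - k (N(k) = (-2 - k) + 6 = 4 - k)
(34098 + N(42))*(-38735 + 45683) = (34098 + (4 - 1*42))*(-38735 + 45683) = (34098 + (4 - 42))*6948 = (34098 - 38)*6948 = 34060*6948 = 236648880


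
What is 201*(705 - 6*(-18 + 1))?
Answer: 162207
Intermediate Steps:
201*(705 - 6*(-18 + 1)) = 201*(705 - 6*(-17)) = 201*(705 + 102) = 201*807 = 162207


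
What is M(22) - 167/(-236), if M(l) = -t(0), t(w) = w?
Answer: 167/236 ≈ 0.70763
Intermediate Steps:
M(l) = 0 (M(l) = -1*0 = 0)
M(22) - 167/(-236) = 0 - 167/(-236) = 0 - 167*(-1/236) = 0 + 167/236 = 167/236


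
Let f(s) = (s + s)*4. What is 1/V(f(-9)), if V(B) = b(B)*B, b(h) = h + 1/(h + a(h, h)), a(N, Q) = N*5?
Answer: 6/31105 ≈ 0.00019290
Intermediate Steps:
a(N, Q) = 5*N
f(s) = 8*s (f(s) = (2*s)*4 = 8*s)
b(h) = h + 1/(6*h) (b(h) = h + 1/(h + 5*h) = h + 1/(6*h))
V(B) = B*(B + 1/(6*B)) (V(B) = (B + 1/(6*B))*B = B*(B + 1/(6*B)))
1/V(f(-9)) = 1/(⅙ + (8*(-9))²) = 1/(⅙ + (-72)²) = 1/(⅙ + 5184) = 1/(31105/6) = 6/31105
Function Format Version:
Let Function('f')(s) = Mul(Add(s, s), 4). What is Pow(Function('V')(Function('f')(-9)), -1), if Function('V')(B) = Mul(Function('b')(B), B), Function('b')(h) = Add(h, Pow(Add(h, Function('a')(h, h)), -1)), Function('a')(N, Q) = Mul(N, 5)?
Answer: Rational(6, 31105) ≈ 0.00019290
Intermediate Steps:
Function('a')(N, Q) = Mul(5, N)
Function('f')(s) = Mul(8, s) (Function('f')(s) = Mul(Mul(2, s), 4) = Mul(8, s))
Function('b')(h) = Add(h, Mul(Rational(1, 6), Pow(h, -1))) (Function('b')(h) = Add(h, Pow(Add(h, Mul(5, h)), -1)) = Add(h, Pow(Mul(6, h), -1)) = Add(h, Mul(Rational(1, 6), Pow(h, -1))))
Function('V')(B) = Mul(B, Add(B, Mul(Rational(1, 6), Pow(B, -1)))) (Function('V')(B) = Mul(Add(B, Mul(Rational(1, 6), Pow(B, -1))), B) = Mul(B, Add(B, Mul(Rational(1, 6), Pow(B, -1)))))
Pow(Function('V')(Function('f')(-9)), -1) = Pow(Add(Rational(1, 6), Pow(Mul(8, -9), 2)), -1) = Pow(Add(Rational(1, 6), Pow(-72, 2)), -1) = Pow(Add(Rational(1, 6), 5184), -1) = Pow(Rational(31105, 6), -1) = Rational(6, 31105)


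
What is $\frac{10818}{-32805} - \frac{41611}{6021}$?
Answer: $- \frac{5885531}{812835} \approx -7.2407$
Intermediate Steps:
$\frac{10818}{-32805} - \frac{41611}{6021} = 10818 \left(- \frac{1}{32805}\right) - \frac{41611}{6021} = - \frac{1202}{3645} - \frac{41611}{6021} = - \frac{5885531}{812835}$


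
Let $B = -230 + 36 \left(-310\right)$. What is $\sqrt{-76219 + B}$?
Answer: $i \sqrt{87609} \approx 295.99 i$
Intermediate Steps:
$B = -11390$ ($B = -230 - 11160 = -11390$)
$\sqrt{-76219 + B} = \sqrt{-76219 - 11390} = \sqrt{-87609} = i \sqrt{87609}$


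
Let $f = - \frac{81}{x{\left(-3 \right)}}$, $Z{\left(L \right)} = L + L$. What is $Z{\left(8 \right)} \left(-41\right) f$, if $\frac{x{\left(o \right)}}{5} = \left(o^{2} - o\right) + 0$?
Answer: $\frac{4428}{5} \approx 885.6$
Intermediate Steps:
$x{\left(o \right)} = - 5 o + 5 o^{2}$ ($x{\left(o \right)} = 5 \left(\left(o^{2} - o\right) + 0\right) = 5 \left(o^{2} - o\right) = - 5 o + 5 o^{2}$)
$Z{\left(L \right)} = 2 L$
$f = - \frac{27}{20}$ ($f = - \frac{81}{5 \left(-3\right) \left(-1 - 3\right)} = - \frac{81}{5 \left(-3\right) \left(-4\right)} = - \frac{81}{60} = \left(-81\right) \frac{1}{60} = - \frac{27}{20} \approx -1.35$)
$Z{\left(8 \right)} \left(-41\right) f = 2 \cdot 8 \left(-41\right) \left(- \frac{27}{20}\right) = 16 \left(-41\right) \left(- \frac{27}{20}\right) = \left(-656\right) \left(- \frac{27}{20}\right) = \frac{4428}{5}$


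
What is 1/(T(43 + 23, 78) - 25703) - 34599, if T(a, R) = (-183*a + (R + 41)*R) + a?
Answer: -983753368/28433 ≈ -34599.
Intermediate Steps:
T(a, R) = -182*a + R*(41 + R) (T(a, R) = (-183*a + (41 + R)*R) + a = (-183*a + R*(41 + R)) + a = -182*a + R*(41 + R))
1/(T(43 + 23, 78) - 25703) - 34599 = 1/((78² - 182*(43 + 23) + 41*78) - 25703) - 34599 = 1/((6084 - 182*66 + 3198) - 25703) - 34599 = 1/((6084 - 12012 + 3198) - 25703) - 34599 = 1/(-2730 - 25703) - 34599 = 1/(-28433) - 34599 = -1/28433 - 34599 = -983753368/28433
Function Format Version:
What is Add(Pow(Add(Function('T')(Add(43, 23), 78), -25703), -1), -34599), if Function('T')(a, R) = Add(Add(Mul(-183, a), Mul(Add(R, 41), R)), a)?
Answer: Rational(-983753368, 28433) ≈ -34599.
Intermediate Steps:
Function('T')(a, R) = Add(Mul(-182, a), Mul(R, Add(41, R))) (Function('T')(a, R) = Add(Add(Mul(-183, a), Mul(Add(41, R), R)), a) = Add(Add(Mul(-183, a), Mul(R, Add(41, R))), a) = Add(Mul(-182, a), Mul(R, Add(41, R))))
Add(Pow(Add(Function('T')(Add(43, 23), 78), -25703), -1), -34599) = Add(Pow(Add(Add(Pow(78, 2), Mul(-182, Add(43, 23)), Mul(41, 78)), -25703), -1), -34599) = Add(Pow(Add(Add(6084, Mul(-182, 66), 3198), -25703), -1), -34599) = Add(Pow(Add(Add(6084, -12012, 3198), -25703), -1), -34599) = Add(Pow(Add(-2730, -25703), -1), -34599) = Add(Pow(-28433, -1), -34599) = Add(Rational(-1, 28433), -34599) = Rational(-983753368, 28433)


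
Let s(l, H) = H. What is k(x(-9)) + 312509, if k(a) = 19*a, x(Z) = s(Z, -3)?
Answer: 312452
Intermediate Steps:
x(Z) = -3
k(x(-9)) + 312509 = 19*(-3) + 312509 = -57 + 312509 = 312452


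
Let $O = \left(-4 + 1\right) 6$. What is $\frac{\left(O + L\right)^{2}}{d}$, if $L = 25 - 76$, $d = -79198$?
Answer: $- \frac{4761}{79198} \approx -0.060115$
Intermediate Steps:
$L = -51$
$O = -18$ ($O = \left(-3\right) 6 = -18$)
$\frac{\left(O + L\right)^{2}}{d} = \frac{\left(-18 - 51\right)^{2}}{-79198} = \left(-69\right)^{2} \left(- \frac{1}{79198}\right) = 4761 \left(- \frac{1}{79198}\right) = - \frac{4761}{79198}$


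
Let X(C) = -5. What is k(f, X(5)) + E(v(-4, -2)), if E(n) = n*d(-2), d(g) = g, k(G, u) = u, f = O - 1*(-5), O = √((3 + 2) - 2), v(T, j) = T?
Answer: 3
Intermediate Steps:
O = √3 (O = √(5 - 2) = √3 ≈ 1.7320)
f = 5 + √3 (f = √3 - 1*(-5) = √3 + 5 = 5 + √3 ≈ 6.7320)
E(n) = -2*n (E(n) = n*(-2) = -2*n)
k(f, X(5)) + E(v(-4, -2)) = -5 - 2*(-4) = -5 + 8 = 3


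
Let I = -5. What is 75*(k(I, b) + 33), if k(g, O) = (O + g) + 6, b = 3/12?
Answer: 10275/4 ≈ 2568.8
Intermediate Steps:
b = 1/4 (b = 3*(1/12) = 1/4 ≈ 0.25000)
k(g, O) = 6 + O + g
75*(k(I, b) + 33) = 75*((6 + 1/4 - 5) + 33) = 75*(5/4 + 33) = 75*(137/4) = 10275/4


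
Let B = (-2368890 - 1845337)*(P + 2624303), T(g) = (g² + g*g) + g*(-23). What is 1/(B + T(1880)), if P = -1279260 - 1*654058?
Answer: -1/2911960618035 ≈ -3.4341e-13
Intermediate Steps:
P = -1933318 (P = -1279260 - 654058 = -1933318)
T(g) = -23*g + 2*g² (T(g) = (g² + g²) - 23*g = 2*g² - 23*g = -23*g + 2*g²)
B = -2911967643595 (B = (-2368890 - 1845337)*(-1933318 + 2624303) = -4214227*690985 = -2911967643595)
1/(B + T(1880)) = 1/(-2911967643595 + 1880*(-23 + 2*1880)) = 1/(-2911967643595 + 1880*(-23 + 3760)) = 1/(-2911967643595 + 1880*3737) = 1/(-2911967643595 + 7025560) = 1/(-2911960618035) = -1/2911960618035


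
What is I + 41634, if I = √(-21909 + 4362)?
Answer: 41634 + I*√17547 ≈ 41634.0 + 132.47*I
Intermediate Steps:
I = I*√17547 (I = √(-17547) = I*√17547 ≈ 132.47*I)
I + 41634 = I*√17547 + 41634 = 41634 + I*√17547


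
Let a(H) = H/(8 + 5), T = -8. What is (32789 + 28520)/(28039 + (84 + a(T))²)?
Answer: 10361221/5913647 ≈ 1.7521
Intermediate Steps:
a(H) = H/13
(32789 + 28520)/(28039 + (84 + a(T))²) = (32789 + 28520)/(28039 + (84 + (1/13)*(-8))²) = 61309/(28039 + (84 - 8/13)²) = 61309/(28039 + (1084/13)²) = 61309/(28039 + 1175056/169) = 61309/(5913647/169) = 61309*(169/5913647) = 10361221/5913647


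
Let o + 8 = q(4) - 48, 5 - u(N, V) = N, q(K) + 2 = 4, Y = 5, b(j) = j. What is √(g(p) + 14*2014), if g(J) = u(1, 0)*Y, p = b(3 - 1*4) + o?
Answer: 2*√7054 ≈ 167.98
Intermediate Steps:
q(K) = 2 (q(K) = -2 + 4 = 2)
u(N, V) = 5 - N
o = -54 (o = -8 + (2 - 48) = -8 - 46 = -54)
p = -55 (p = (3 - 1*4) - 54 = (3 - 4) - 54 = -1 - 54 = -55)
g(J) = 20 (g(J) = (5 - 1*1)*5 = (5 - 1)*5 = 4*5 = 20)
√(g(p) + 14*2014) = √(20 + 14*2014) = √(20 + 28196) = √28216 = 2*√7054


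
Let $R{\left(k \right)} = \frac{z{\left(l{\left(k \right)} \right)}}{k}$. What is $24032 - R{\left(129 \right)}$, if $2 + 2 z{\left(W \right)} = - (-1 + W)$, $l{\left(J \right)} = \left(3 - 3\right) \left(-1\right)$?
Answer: $\frac{6200257}{258} \approx 24032.0$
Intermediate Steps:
$l{\left(J \right)} = 0$ ($l{\left(J \right)} = 0 \left(-1\right) = 0$)
$z{\left(W \right)} = - \frac{1}{2} - \frac{W}{2}$ ($z{\left(W \right)} = -1 + \frac{\left(-1\right) \left(-1 + W\right)}{2} = -1 + \frac{1 - W}{2} = -1 - \left(- \frac{1}{2} + \frac{W}{2}\right) = - \frac{1}{2} - \frac{W}{2}$)
$R{\left(k \right)} = - \frac{1}{2 k}$ ($R{\left(k \right)} = \frac{- \frac{1}{2} - 0}{k} = \frac{- \frac{1}{2} + 0}{k} = - \frac{1}{2 k}$)
$24032 - R{\left(129 \right)} = 24032 - - \frac{1}{2 \cdot 129} = 24032 - \left(- \frac{1}{2}\right) \frac{1}{129} = 24032 - - \frac{1}{258} = 24032 + \frac{1}{258} = \frac{6200257}{258}$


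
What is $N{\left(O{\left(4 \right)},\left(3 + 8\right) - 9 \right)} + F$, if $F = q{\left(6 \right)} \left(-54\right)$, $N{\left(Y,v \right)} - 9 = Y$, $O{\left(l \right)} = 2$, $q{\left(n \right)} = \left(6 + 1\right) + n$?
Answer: $-691$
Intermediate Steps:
$q{\left(n \right)} = 7 + n$
$N{\left(Y,v \right)} = 9 + Y$
$F = -702$ ($F = \left(7 + 6\right) \left(-54\right) = 13 \left(-54\right) = -702$)
$N{\left(O{\left(4 \right)},\left(3 + 8\right) - 9 \right)} + F = \left(9 + 2\right) - 702 = 11 - 702 = -691$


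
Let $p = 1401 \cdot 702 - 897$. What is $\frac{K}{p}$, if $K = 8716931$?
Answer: $\frac{8716931}{982605} \approx 8.8712$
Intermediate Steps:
$p = 982605$ ($p = 983502 - 897 = 982605$)
$\frac{K}{p} = \frac{8716931}{982605}$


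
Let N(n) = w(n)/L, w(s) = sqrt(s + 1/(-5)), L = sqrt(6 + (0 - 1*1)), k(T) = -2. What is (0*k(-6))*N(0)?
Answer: 0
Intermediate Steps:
L = sqrt(5) (L = sqrt(6 + (0 - 1)) = sqrt(6 - 1) = sqrt(5) ≈ 2.2361)
w(s) = sqrt(-1/5 + s) (w(s) = sqrt(s + 1*(-1/5)) = sqrt(s - 1/5) = sqrt(-1/5 + s))
N(n) = sqrt(5)*sqrt(-5 + 25*n)/25 (N(n) = (sqrt(-5 + 25*n)/5)/(sqrt(5)) = (sqrt(-5 + 25*n)/5)*(sqrt(5)/5) = sqrt(5)*sqrt(-5 + 25*n)/25)
(0*k(-6))*N(0) = (0*(-2))*(sqrt(-1 + 5*0)/5) = 0*(sqrt(-1 + 0)/5) = 0*(sqrt(-1)/5) = 0*(I/5) = 0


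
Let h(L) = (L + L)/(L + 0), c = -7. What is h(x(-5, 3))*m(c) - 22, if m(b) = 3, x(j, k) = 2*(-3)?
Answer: -16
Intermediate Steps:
x(j, k) = -6
h(L) = 2 (h(L) = (2*L)/L = 2)
h(x(-5, 3))*m(c) - 22 = 2*3 - 22 = 6 - 22 = -16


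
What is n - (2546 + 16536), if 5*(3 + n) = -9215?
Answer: -20928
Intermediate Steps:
n = -1846 (n = -3 + (1/5)*(-9215) = -3 - 1843 = -1846)
n - (2546 + 16536) = -1846 - (2546 + 16536) = -1846 - 1*19082 = -1846 - 19082 = -20928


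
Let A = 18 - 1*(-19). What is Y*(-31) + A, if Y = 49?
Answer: -1482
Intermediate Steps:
A = 37 (A = 18 + 19 = 37)
Y*(-31) + A = 49*(-31) + 37 = -1519 + 37 = -1482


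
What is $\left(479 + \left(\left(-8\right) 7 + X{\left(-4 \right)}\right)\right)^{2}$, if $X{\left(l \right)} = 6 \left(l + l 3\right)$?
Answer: $106929$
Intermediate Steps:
$X{\left(l \right)} = 24 l$ ($X{\left(l \right)} = 6 \left(l + 3 l\right) = 6 \cdot 4 l = 24 l$)
$\left(479 + \left(\left(-8\right) 7 + X{\left(-4 \right)}\right)\right)^{2} = \left(479 + \left(\left(-8\right) 7 + 24 \left(-4\right)\right)\right)^{2} = \left(479 - 152\right)^{2} = 327^{2} = 106929$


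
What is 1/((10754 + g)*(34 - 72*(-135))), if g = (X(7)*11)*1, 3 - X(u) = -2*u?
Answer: 1/106718514 ≈ 9.3704e-9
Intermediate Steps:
X(u) = 3 + 2*u (X(u) = 3 - (-2)*u = 3 + 2*u)
g = 187 (g = ((3 + 2*7)*11)*1 = ((3 + 14)*11)*1 = (17*11)*1 = 187*1 = 187)
1/((10754 + g)*(34 - 72*(-135))) = 1/((10754 + 187)*(34 - 72*(-135))) = 1/(10941*(34 + 9720)) = (1/10941)/9754 = (1/10941)*(1/9754) = 1/106718514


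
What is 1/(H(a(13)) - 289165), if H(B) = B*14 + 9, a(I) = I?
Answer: -1/288974 ≈ -3.4605e-6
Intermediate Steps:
H(B) = 9 + 14*B (H(B) = 14*B + 9 = 9 + 14*B)
1/(H(a(13)) - 289165) = 1/((9 + 14*13) - 289165) = 1/((9 + 182) - 289165) = 1/(191 - 289165) = 1/(-288974) = -1/288974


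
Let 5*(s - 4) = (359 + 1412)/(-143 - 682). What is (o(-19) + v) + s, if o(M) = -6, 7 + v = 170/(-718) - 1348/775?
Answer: -47599249/4173375 ≈ -11.405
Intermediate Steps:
v = -2497382/278225 (v = -7 + (170/(-718) - 1348/775) = -7 + (170*(-1/718) - 1348*1/775) = -7 + (-85/359 - 1348/775) = -7 - 549807/278225 = -2497382/278225 ≈ -8.9761)
s = 1339/375 (s = 4 + ((359 + 1412)/(-143 - 682))/5 = 4 + (1771/(-825))/5 = 4 + (1771*(-1/825))/5 = 4 + (⅕)*(-161/75) = 4 - 161/375 = 1339/375 ≈ 3.5707)
(o(-19) + v) + s = (-6 - 2497382/278225) + 1339/375 = -4166732/278225 + 1339/375 = -47599249/4173375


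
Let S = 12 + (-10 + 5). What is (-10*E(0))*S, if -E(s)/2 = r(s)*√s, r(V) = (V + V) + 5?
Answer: 0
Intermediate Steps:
r(V) = 5 + 2*V (r(V) = 2*V + 5 = 5 + 2*V)
S = 7 (S = 12 - 5 = 7)
E(s) = -2*√s*(5 + 2*s) (E(s) = -2*(5 + 2*s)*√s = -2*√s*(5 + 2*s))
(-10*E(0))*S = -10*√0*(-10 - 4*0)*7 = -0*(-10 + 0)*7 = -0*(-10)*7 = -10*0*7 = 0*7 = 0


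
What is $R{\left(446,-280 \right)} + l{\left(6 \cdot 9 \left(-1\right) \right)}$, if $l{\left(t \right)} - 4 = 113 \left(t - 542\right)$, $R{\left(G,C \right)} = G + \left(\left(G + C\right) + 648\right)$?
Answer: $-66084$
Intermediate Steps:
$R{\left(G,C \right)} = 648 + C + 2 G$ ($R{\left(G,C \right)} = G + \left(\left(C + G\right) + 648\right) = G + \left(648 + C + G\right) = 648 + C + 2 G$)
$l{\left(t \right)} = -61242 + 113 t$ ($l{\left(t \right)} = 4 + 113 \left(t - 542\right) = 4 + 113 \left(-542 + t\right) = 4 + \left(-61246 + 113 t\right) = -61242 + 113 t$)
$R{\left(446,-280 \right)} + l{\left(6 \cdot 9 \left(-1\right) \right)} = \left(648 - 280 + 2 \cdot 446\right) - \left(61242 - 113 \cdot 6 \cdot 9 \left(-1\right)\right) = \left(648 - 280 + 892\right) - \left(61242 - 113 \cdot 54 \left(-1\right)\right) = 1260 + \left(-61242 + 113 \left(-54\right)\right) = 1260 - 67344 = -66084$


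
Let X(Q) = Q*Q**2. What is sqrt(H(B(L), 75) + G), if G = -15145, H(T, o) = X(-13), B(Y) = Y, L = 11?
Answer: I*sqrt(17342) ≈ 131.69*I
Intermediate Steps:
X(Q) = Q**3
H(T, o) = -2197 (H(T, o) = (-13)**3 = -2197)
sqrt(H(B(L), 75) + G) = sqrt(-2197 - 15145) = sqrt(-17342) = I*sqrt(17342)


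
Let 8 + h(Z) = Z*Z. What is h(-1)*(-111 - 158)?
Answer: 1883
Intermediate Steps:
h(Z) = -8 + Z**2 (h(Z) = -8 + Z*Z = -8 + Z**2)
h(-1)*(-111 - 158) = (-8 + (-1)**2)*(-111 - 158) = (-8 + 1)*(-269) = -7*(-269) = 1883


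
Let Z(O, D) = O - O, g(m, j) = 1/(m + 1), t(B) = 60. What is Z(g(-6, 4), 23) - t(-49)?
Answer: -60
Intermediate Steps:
g(m, j) = 1/(1 + m)
Z(O, D) = 0
Z(g(-6, 4), 23) - t(-49) = 0 - 1*60 = 0 - 60 = -60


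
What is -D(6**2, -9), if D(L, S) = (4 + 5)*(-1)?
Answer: 9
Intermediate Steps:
D(L, S) = -9 (D(L, S) = 9*(-1) = -9)
-D(6**2, -9) = -1*(-9) = 9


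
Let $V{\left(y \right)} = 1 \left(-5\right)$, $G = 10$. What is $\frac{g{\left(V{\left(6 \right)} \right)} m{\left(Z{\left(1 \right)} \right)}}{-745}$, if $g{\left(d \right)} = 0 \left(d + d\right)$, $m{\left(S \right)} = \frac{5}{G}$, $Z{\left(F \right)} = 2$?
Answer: $0$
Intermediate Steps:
$m{\left(S \right)} = \frac{1}{2}$ ($m{\left(S \right)} = \frac{5}{10} = 5 \cdot \frac{1}{10} = \frac{1}{2}$)
$V{\left(y \right)} = -5$
$g{\left(d \right)} = 0$ ($g{\left(d \right)} = 0 \cdot 2 d = 0$)
$\frac{g{\left(V{\left(6 \right)} \right)} m{\left(Z{\left(1 \right)} \right)}}{-745} = \frac{0 \cdot \frac{1}{2}}{-745} = 0 \left(- \frac{1}{745}\right) = 0$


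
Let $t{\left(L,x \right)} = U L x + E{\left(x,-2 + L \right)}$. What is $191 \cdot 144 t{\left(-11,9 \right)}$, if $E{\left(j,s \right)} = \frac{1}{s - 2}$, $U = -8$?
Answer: $\frac{108906672}{5} \approx 2.1781 \cdot 10^{7}$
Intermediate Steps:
$E{\left(j,s \right)} = \frac{1}{-2 + s}$
$t{\left(L,x \right)} = \frac{1}{-4 + L} - 8 L x$ ($t{\left(L,x \right)} = - 8 L x + \frac{1}{-2 + \left(-2 + L\right)} = - 8 L x + \frac{1}{-4 + L} = \frac{1}{-4 + L} - 8 L x$)
$191 \cdot 144 t{\left(-11,9 \right)} = 191 \cdot 144 \frac{1 - \left(-88\right) 9 \left(-4 - 11\right)}{-4 - 11} = 27504 \frac{1 - \left(-88\right) 9 \left(-15\right)}{-15} = 27504 \left(- \frac{1 - 11880}{15}\right) = 27504 \left(\left(- \frac{1}{15}\right) \left(-11879\right)\right) = 27504 \cdot \frac{11879}{15} = \frac{108906672}{5}$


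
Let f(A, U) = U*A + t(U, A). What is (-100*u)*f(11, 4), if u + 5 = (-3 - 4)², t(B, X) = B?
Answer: -211200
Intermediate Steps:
u = 44 (u = -5 + (-3 - 4)² = -5 + (-7)² = -5 + 49 = 44)
f(A, U) = U + A*U (f(A, U) = U*A + U = A*U + U = U + A*U)
(-100*u)*f(11, 4) = (-100*44)*(4*(1 + 11)) = -17600*12 = -4400*48 = -211200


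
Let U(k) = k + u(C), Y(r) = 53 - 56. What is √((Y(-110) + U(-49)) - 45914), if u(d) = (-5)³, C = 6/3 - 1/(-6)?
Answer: I*√46091 ≈ 214.69*I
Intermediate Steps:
C = 13/6 (C = 6*(⅓) - 1*(-⅙) = 2 + ⅙ = 13/6 ≈ 2.1667)
u(d) = -125
Y(r) = -3
U(k) = -125 + k (U(k) = k - 125 = -125 + k)
√((Y(-110) + U(-49)) - 45914) = √((-3 + (-125 - 49)) - 45914) = √((-3 - 174) - 45914) = √(-177 - 45914) = √(-46091) = I*√46091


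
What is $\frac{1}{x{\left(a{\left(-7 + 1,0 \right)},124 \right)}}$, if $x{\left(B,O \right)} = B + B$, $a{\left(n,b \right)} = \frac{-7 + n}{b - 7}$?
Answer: $\frac{7}{26} \approx 0.26923$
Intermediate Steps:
$a{\left(n,b \right)} = \frac{-7 + n}{-7 + b}$
$x{\left(B,O \right)} = 2 B$
$\frac{1}{x{\left(a{\left(-7 + 1,0 \right)},124 \right)}} = \frac{1}{2 \frac{-7 + \left(-7 + 1\right)}{-7 + 0}} = \frac{1}{2 \frac{-7 - 6}{-7}} = \frac{1}{2 \left(\left(- \frac{1}{7}\right) \left(-13\right)\right)} = \frac{1}{2 \cdot \frac{13}{7}} = \frac{1}{\frac{26}{7}} = \frac{7}{26}$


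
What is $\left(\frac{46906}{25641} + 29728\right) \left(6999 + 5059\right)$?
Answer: $\frac{9191844196132}{25641} \approx 3.5848 \cdot 10^{8}$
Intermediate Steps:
$\left(\frac{46906}{25641} + 29728\right) \left(6999 + 5059\right) = \left(46906 \cdot \frac{1}{25641} + 29728\right) 12058 = \left(\frac{46906}{25641} + 29728\right) 12058 = \frac{762302554}{25641} \cdot 12058 = \frac{9191844196132}{25641}$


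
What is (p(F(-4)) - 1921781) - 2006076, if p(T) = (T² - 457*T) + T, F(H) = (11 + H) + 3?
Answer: -3932317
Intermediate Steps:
F(H) = 14 + H
p(T) = T² - 456*T
(p(F(-4)) - 1921781) - 2006076 = ((14 - 4)*(-456 + (14 - 4)) - 1921781) - 2006076 = (10*(-456 + 10) - 1921781) - 2006076 = (10*(-446) - 1921781) - 2006076 = (-4460 - 1921781) - 2006076 = -1926241 - 2006076 = -3932317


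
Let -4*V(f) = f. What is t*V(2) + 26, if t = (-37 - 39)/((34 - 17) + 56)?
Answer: 1936/73 ≈ 26.521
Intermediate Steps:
V(f) = -f/4
t = -76/73 (t = -76/(17 + 56) = -76/73 ≈ -1.0411)
t*V(2) + 26 = -(-19)*2/73 + 26 = -76/73*(-½) + 26 = 38/73 + 26 = 1936/73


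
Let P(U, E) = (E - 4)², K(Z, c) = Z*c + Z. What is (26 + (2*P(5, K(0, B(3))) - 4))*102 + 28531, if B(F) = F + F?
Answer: 34039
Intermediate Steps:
B(F) = 2*F
K(Z, c) = Z + Z*c
P(U, E) = (-4 + E)²
(26 + (2*P(5, K(0, B(3))) - 4))*102 + 28531 = (26 + (2*(-4 + 0*(1 + 2*3))² - 4))*102 + 28531 = (26 + (2*(-4 + 0*(1 + 6))² - 4))*102 + 28531 = (26 + (2*(-4 + 0*7)² - 4))*102 + 28531 = (26 + (2*(-4 + 0)² - 4))*102 + 28531 = (26 + (2*(-4)² - 4))*102 + 28531 = (26 + (2*16 - 4))*102 + 28531 = (26 + (32 - 4))*102 + 28531 = (26 + 28)*102 + 28531 = 54*102 + 28531 = 5508 + 28531 = 34039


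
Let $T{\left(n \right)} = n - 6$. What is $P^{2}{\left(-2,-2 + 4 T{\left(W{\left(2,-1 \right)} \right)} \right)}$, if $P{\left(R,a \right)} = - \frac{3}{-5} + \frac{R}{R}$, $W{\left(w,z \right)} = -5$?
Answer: $\frac{64}{25} \approx 2.56$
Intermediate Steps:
$T{\left(n \right)} = -6 + n$ ($T{\left(n \right)} = n - 6 = -6 + n$)
$P{\left(R,a \right)} = \frac{8}{5}$ ($P{\left(R,a \right)} = \left(-3\right) \left(- \frac{1}{5}\right) + 1 = \frac{3}{5} + 1 = \frac{8}{5}$)
$P^{2}{\left(-2,-2 + 4 T{\left(W{\left(2,-1 \right)} \right)} \right)} = \left(\frac{8}{5}\right)^{2} = \frac{64}{25}$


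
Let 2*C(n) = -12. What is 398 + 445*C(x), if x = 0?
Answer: -2272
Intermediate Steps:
C(n) = -6 (C(n) = (1/2)*(-12) = -6)
398 + 445*C(x) = 398 + 445*(-6) = 398 - 2670 = -2272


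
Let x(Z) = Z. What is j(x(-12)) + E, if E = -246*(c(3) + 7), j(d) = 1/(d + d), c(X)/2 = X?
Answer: -76753/24 ≈ -3198.0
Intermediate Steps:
c(X) = 2*X
j(d) = 1/(2*d)
E = -3198 (E = -246*(2*3 + 7) = -246*(6 + 7) = -246*13 = -3198)
j(x(-12)) + E = (½)/(-12) - 3198 = (½)*(-1/12) - 3198 = -1/24 - 3198 = -76753/24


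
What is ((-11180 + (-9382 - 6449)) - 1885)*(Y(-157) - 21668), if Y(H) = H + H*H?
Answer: -81602304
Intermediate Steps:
Y(H) = H + H²
((-11180 + (-9382 - 6449)) - 1885)*(Y(-157) - 21668) = ((-11180 + (-9382 - 6449)) - 1885)*(-157*(1 - 157) - 21668) = ((-11180 - 15831) - 1885)*(-157*(-156) - 21668) = (-27011 - 1885)*(24492 - 21668) = -28896*2824 = -81602304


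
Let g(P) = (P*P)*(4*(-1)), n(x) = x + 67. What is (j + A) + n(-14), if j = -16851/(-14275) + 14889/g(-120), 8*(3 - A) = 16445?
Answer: -4382436221/2192640 ≈ -1998.7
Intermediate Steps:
A = -16421/8 (A = 3 - ⅛*16445 = 3 - 16445/8 = -16421/8 ≈ -2052.6)
n(x) = 67 + x
g(P) = -4*P² (g(P) = P²*(-4) = -4*P²)
j = 2021539/2192640 (j = -16851/(-14275) + 14889/((-4*(-120)²)) = -16851*(-1/14275) + 14889/((-4*14400)) = 16851/14275 + 14889/(-57600) = 16851/14275 + 14889*(-1/57600) = 16851/14275 - 4963/19200 = 2021539/2192640 ≈ 0.92197)
(j + A) + n(-14) = (2021539/2192640 - 16421/8) + (67 - 14) = -4498646141/2192640 + 53 = -4382436221/2192640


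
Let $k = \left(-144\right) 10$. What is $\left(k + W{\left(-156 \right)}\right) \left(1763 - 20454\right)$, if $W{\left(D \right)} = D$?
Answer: $29830836$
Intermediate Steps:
$k = -1440$
$\left(k + W{\left(-156 \right)}\right) \left(1763 - 20454\right) = \left(-1440 - 156\right) \left(1763 - 20454\right) = \left(-1596\right) \left(-18691\right) = 29830836$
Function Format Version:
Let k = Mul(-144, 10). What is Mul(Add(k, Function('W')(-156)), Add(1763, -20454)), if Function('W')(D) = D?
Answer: 29830836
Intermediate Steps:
k = -1440
Mul(Add(k, Function('W')(-156)), Add(1763, -20454)) = Mul(Add(-1440, -156), Add(1763, -20454)) = Mul(-1596, -18691) = 29830836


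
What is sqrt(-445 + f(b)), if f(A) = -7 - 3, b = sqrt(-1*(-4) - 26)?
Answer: I*sqrt(455) ≈ 21.331*I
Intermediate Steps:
b = I*sqrt(22) (b = sqrt(4 - 26) = sqrt(-22) = I*sqrt(22) ≈ 4.6904*I)
f(A) = -10
sqrt(-445 + f(b)) = sqrt(-445 - 10) = sqrt(-455) = I*sqrt(455)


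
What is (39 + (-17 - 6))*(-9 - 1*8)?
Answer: -272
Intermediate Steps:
(39 + (-17 - 6))*(-9 - 1*8) = (39 - 23)*(-9 - 8) = 16*(-17) = -272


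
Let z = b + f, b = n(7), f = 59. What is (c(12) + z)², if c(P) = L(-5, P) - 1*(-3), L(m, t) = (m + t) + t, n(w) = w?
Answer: 7744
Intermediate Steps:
b = 7
L(m, t) = m + 2*t
z = 66 (z = 7 + 59 = 66)
c(P) = -2 + 2*P (c(P) = (-5 + 2*P) - 1*(-3) = (-5 + 2*P) + 3 = -2 + 2*P)
(c(12) + z)² = ((-2 + 2*12) + 66)² = ((-2 + 24) + 66)² = (22 + 66)² = 88² = 7744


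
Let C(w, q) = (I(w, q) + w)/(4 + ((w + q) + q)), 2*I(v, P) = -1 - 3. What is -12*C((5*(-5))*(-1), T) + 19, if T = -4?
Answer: 41/7 ≈ 5.8571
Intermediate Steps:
I(v, P) = -2 (I(v, P) = (-1 - 3)/2 = (½)*(-4) = -2)
C(w, q) = (-2 + w)/(4 + w + 2*q) (C(w, q) = (-2 + w)/(4 + ((w + q) + q)) = (-2 + w)/(4 + ((q + w) + q)) = (-2 + w)/(4 + (w + 2*q)) = (-2 + w)/(4 + w + 2*q))
-12*C((5*(-5))*(-1), T) + 19 = -12*(-2 + (5*(-5))*(-1))/(4 + (5*(-5))*(-1) + 2*(-4)) + 19 = -12*(-2 - 25*(-1))/(4 - 25*(-1) - 8) + 19 = -12*(-2 + 25)/(4 + 25 - 8) + 19 = -12*23/21 + 19 = -92/7 + 19 = 41/7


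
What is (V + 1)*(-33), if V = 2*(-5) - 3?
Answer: 396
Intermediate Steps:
V = -13 (V = -10 - 3 = -13)
(V + 1)*(-33) = (-13 + 1)*(-33) = -12*(-33) = 396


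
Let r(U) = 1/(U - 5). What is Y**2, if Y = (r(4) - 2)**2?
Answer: 81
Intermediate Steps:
r(U) = 1/(-5 + U)
Y = 9 (Y = (1/(-5 + 4) - 2)**2 = (1/(-1) - 2)**2 = (-1 - 2)**2 = (-3)**2 = 9)
Y**2 = 9**2 = 81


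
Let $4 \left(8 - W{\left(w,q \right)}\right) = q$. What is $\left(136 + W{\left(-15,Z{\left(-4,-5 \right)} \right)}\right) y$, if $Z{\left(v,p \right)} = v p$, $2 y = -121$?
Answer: $- \frac{16819}{2} \approx -8409.5$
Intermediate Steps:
$y = - \frac{121}{2}$ ($y = \frac{1}{2} \left(-121\right) = - \frac{121}{2} \approx -60.5$)
$Z{\left(v,p \right)} = p v$
$W{\left(w,q \right)} = 8 - \frac{q}{4}$
$\left(136 + W{\left(-15,Z{\left(-4,-5 \right)} \right)}\right) y = \left(136 + \left(8 - \frac{\left(-5\right) \left(-4\right)}{4}\right)\right) \left(- \frac{121}{2}\right) = \left(136 + \left(8 - 5\right)\right) \left(- \frac{121}{2}\right) = \left(136 + 3\right) \left(- \frac{121}{2}\right) = 139 \left(- \frac{121}{2}\right) = - \frac{16819}{2}$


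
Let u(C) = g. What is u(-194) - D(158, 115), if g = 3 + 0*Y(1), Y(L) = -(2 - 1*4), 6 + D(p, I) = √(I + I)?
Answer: 9 - √230 ≈ -6.1657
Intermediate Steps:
D(p, I) = -6 + √2*√I (D(p, I) = -6 + √(I + I) = -6 + √(2*I) = -6 + √2*√I)
Y(L) = 2 (Y(L) = -(2 - 4) = -1*(-2) = 2)
g = 3 (g = 3 + 0*2 = 3 + 0 = 3)
u(C) = 3
u(-194) - D(158, 115) = 3 - (-6 + √2*√115) = 3 - (-6 + √230) = 3 + (6 - √230) = 9 - √230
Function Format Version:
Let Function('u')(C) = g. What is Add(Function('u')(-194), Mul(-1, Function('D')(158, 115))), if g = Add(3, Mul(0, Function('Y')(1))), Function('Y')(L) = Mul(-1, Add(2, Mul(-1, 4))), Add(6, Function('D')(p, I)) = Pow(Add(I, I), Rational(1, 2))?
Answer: Add(9, Mul(-1, Pow(230, Rational(1, 2)))) ≈ -6.1657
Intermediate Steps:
Function('D')(p, I) = Add(-6, Mul(Pow(2, Rational(1, 2)), Pow(I, Rational(1, 2)))) (Function('D')(p, I) = Add(-6, Pow(Add(I, I), Rational(1, 2))) = Add(-6, Pow(Mul(2, I), Rational(1, 2))) = Add(-6, Mul(Pow(2, Rational(1, 2)), Pow(I, Rational(1, 2)))))
Function('Y')(L) = 2 (Function('Y')(L) = Mul(-1, Add(2, -4)) = Mul(-1, -2) = 2)
g = 3 (g = Add(3, Mul(0, 2)) = Add(3, 0) = 3)
Function('u')(C) = 3
Add(Function('u')(-194), Mul(-1, Function('D')(158, 115))) = Add(3, Mul(-1, Add(-6, Mul(Pow(2, Rational(1, 2)), Pow(115, Rational(1, 2)))))) = Add(3, Mul(-1, Add(-6, Pow(230, Rational(1, 2))))) = Add(3, Add(6, Mul(-1, Pow(230, Rational(1, 2))))) = Add(9, Mul(-1, Pow(230, Rational(1, 2))))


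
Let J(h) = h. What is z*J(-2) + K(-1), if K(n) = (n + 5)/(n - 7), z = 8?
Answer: -33/2 ≈ -16.500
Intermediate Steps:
K(n) = (5 + n)/(-7 + n)
z*J(-2) + K(-1) = 8*(-2) + (5 - 1)/(-7 - 1) = -16 + 4/(-8) = -16 - ⅛*4 = -16 - ½ = -33/2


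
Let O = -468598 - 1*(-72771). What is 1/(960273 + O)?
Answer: 1/564446 ≈ 1.7716e-6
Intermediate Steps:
O = -395827 (O = -468598 + 72771 = -395827)
1/(960273 + O) = 1/(960273 - 395827) = 1/564446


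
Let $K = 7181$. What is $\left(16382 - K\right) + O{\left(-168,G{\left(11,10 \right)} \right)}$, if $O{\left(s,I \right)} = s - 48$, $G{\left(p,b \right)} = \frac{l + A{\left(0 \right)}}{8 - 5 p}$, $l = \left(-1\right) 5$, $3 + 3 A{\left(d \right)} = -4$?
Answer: $8985$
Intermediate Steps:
$A{\left(d \right)} = - \frac{7}{3}$ ($A{\left(d \right)} = -1 + \frac{1}{3} \left(-4\right) = -1 - \frac{4}{3} = - \frac{7}{3}$)
$l = -5$
$G{\left(p,b \right)} = - \frac{22}{3 \left(8 - 5 p\right)}$ ($G{\left(p,b \right)} = \frac{-5 - \frac{7}{3}}{8 - 5 p} = - \frac{22}{3 \left(8 - 5 p\right)}$)
$O{\left(s,I \right)} = -48 + s$ ($O{\left(s,I \right)} = s - 48 = -48 + s$)
$\left(16382 - K\right) + O{\left(-168,G{\left(11,10 \right)} \right)} = \left(16382 - 7181\right) - 216 = 9201 - 216 = 8985$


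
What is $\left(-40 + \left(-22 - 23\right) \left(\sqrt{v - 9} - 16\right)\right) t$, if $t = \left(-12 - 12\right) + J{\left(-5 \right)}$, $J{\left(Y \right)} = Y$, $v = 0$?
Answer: $-19720 + 3915 i \approx -19720.0 + 3915.0 i$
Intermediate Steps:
$t = -29$ ($t = \left(-12 - 12\right) - 5 = -24 - 5 = -29$)
$\left(-40 + \left(-22 - 23\right) \left(\sqrt{v - 9} - 16\right)\right) t = \left(-40 + \left(-22 - 23\right) \left(\sqrt{0 - 9} - 16\right)\right) \left(-29\right) = \left(-40 - 45 \left(\sqrt{-9} - 16\right)\right) \left(-29\right) = \left(-40 - 45 \left(3 i - 16\right)\right) \left(-29\right) = \left(-40 - 45 \left(-16 + 3 i\right)\right) \left(-29\right) = \left(-40 + \left(720 - 135 i\right)\right) \left(-29\right) = \left(680 - 135 i\right) \left(-29\right) = -19720 + 3915 i$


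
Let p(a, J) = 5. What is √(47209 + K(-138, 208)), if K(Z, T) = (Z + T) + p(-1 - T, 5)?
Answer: 2*√11821 ≈ 217.45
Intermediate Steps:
K(Z, T) = 5 + T + Z (K(Z, T) = (Z + T) + 5 = (T + Z) + 5 = 5 + T + Z)
√(47209 + K(-138, 208)) = √(47209 + (5 + 208 - 138)) = √(47209 + 75) = √47284 = 2*√11821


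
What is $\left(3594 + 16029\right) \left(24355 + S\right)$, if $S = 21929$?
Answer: $908230932$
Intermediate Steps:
$\left(3594 + 16029\right) \left(24355 + S\right) = \left(3594 + 16029\right) \left(24355 + 21929\right) = 19623 \cdot 46284 = 908230932$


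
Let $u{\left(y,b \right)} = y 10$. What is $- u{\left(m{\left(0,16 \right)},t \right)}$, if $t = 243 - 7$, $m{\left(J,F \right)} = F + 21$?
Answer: $-370$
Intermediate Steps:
$m{\left(J,F \right)} = 21 + F$
$t = 236$
$u{\left(y,b \right)} = 10 y$
$- u{\left(m{\left(0,16 \right)},t \right)} = - 10 \left(21 + 16\right) = - 10 \cdot 37 = \left(-1\right) 370 = -370$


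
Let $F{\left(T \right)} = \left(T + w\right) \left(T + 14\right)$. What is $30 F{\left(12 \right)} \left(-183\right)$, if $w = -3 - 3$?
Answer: $-856440$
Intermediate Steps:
$w = -6$
$F{\left(T \right)} = \left(-6 + T\right) \left(14 + T\right)$ ($F{\left(T \right)} = \left(T - 6\right) \left(T + 14\right) = \left(-6 + T\right) \left(14 + T\right)$)
$30 F{\left(12 \right)} \left(-183\right) = 30 \left(-84 + 12^{2} + 8 \cdot 12\right) \left(-183\right) = 30 \left(-84 + 144 + 96\right) \left(-183\right) = 30 \cdot 156 \left(-183\right) = 4680 \left(-183\right) = -856440$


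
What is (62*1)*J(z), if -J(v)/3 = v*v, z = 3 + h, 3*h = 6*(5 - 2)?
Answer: -15066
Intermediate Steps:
h = 6 (h = (6*(5 - 2))/3 = (6*3)/3 = (⅓)*18 = 6)
z = 9 (z = 3 + 6 = 9)
J(v) = -3*v² (J(v) = -3*v*v = -3*v²)
(62*1)*J(z) = (62*1)*(-3*9²) = 62*(-3*81) = 62*(-243) = -15066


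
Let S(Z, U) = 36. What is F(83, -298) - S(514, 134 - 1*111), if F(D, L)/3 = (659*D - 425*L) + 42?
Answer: 544131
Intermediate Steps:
F(D, L) = 126 - 1275*L + 1977*D (F(D, L) = 3*((659*D - 425*L) + 42) = 3*((-425*L + 659*D) + 42) = 3*(42 - 425*L + 659*D) = 126 - 1275*L + 1977*D)
F(83, -298) - S(514, 134 - 1*111) = (126 - 1275*(-298) + 1977*83) - 1*36 = (126 + 379950 + 164091) - 36 = 544167 - 36 = 544131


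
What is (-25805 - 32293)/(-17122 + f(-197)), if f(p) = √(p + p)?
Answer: 497376978/146581639 + 29049*I*√394/146581639 ≈ 3.3932 + 0.0039337*I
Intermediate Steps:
f(p) = √2*√p (f(p) = √(2*p) = √2*√p)
(-25805 - 32293)/(-17122 + f(-197)) = (-25805 - 32293)/(-17122 + √2*√(-197)) = -58098/(-17122 + √2*(I*√197)) = -58098/(-17122 + I*√394)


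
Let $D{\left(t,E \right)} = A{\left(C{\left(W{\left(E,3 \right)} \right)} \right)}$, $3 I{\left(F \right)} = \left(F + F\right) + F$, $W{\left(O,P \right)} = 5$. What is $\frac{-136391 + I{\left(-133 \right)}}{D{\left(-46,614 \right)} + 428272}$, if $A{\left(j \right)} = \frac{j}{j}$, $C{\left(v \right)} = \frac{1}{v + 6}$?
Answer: $- \frac{136524}{428273} \approx -0.31878$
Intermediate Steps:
$I{\left(F \right)} = F$ ($I{\left(F \right)} = \frac{\left(F + F\right) + F}{3} = \frac{2 F + F}{3} = \frac{3 F}{3} = F$)
$C{\left(v \right)} = \frac{1}{6 + v}$
$A{\left(j \right)} = 1$
$D{\left(t,E \right)} = 1$
$\frac{-136391 + I{\left(-133 \right)}}{D{\left(-46,614 \right)} + 428272} = \frac{-136391 - 133}{1 + 428272} = - \frac{136524}{428273}$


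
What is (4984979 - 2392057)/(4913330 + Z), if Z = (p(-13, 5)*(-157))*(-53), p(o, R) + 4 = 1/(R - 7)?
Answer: 5185844/9751771 ≈ 0.53179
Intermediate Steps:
p(o, R) = -4 + 1/(-7 + R) (p(o, R) = -4 + 1/(R - 7) = -4 + 1/(-7 + R))
Z = -74889/2 (Z = (((29 - 4*5)/(-7 + 5))*(-157))*(-53) = (((29 - 20)/(-2))*(-157))*(-53) = (-½*9*(-157))*(-53) = -9/2*(-157)*(-53) = (1413/2)*(-53) = -74889/2 ≈ -37445.)
(4984979 - 2392057)/(4913330 + Z) = (4984979 - 2392057)/(4913330 - 74889/2) = 2592922/(9751771/2) = 2592922*(2/9751771) = 5185844/9751771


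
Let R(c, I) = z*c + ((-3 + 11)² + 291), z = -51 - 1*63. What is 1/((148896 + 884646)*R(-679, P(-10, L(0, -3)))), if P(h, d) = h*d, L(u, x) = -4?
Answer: 1/80369259462 ≈ 1.2443e-11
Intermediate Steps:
z = -114 (z = -51 - 63 = -114)
P(h, d) = d*h
R(c, I) = 355 - 114*c (R(c, I) = -114*c + ((-3 + 11)² + 291) = -114*c + (8² + 291) = -114*c + (64 + 291) = -114*c + 355 = 355 - 114*c)
1/((148896 + 884646)*R(-679, P(-10, L(0, -3)))) = 1/((148896 + 884646)*(355 - 114*(-679))) = 1/(1033542*(355 + 77406)) = (1/1033542)/77761 = (1/1033542)*(1/77761) = 1/80369259462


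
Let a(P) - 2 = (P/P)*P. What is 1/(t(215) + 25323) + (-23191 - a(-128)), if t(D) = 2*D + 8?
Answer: -594177464/25761 ≈ -23065.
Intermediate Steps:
a(P) = 2 + P (a(P) = 2 + (P/P)*P = 2 + 1*P = 2 + P)
t(D) = 8 + 2*D
1/(t(215) + 25323) + (-23191 - a(-128)) = 1/((8 + 2*215) + 25323) + (-23191 - (2 - 128)) = 1/((8 + 430) + 25323) + (-23191 - 1*(-126)) = 1/(438 + 25323) + (-23191 + 126) = 1/25761 - 23065 = -594177464/25761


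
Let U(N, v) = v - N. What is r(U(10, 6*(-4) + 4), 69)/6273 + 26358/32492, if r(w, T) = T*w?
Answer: 5449183/11323462 ≈ 0.48123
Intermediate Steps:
r(U(10, 6*(-4) + 4), 69)/6273 + 26358/32492 = (69*((6*(-4) + 4) - 1*10))/6273 + 26358/32492 = (69*((-24 + 4) - 10))*(1/6273) + 26358*(1/32492) = (69*(-20 - 10))*(1/6273) + 13179/16246 = (69*(-30))*(1/6273) + 13179/16246 = -2070*1/6273 + 13179/16246 = -230/697 + 13179/16246 = 5449183/11323462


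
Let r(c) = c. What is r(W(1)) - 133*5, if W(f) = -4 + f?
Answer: -668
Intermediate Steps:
r(W(1)) - 133*5 = (-4 + 1) - 133*5 = -3 - 665 = -668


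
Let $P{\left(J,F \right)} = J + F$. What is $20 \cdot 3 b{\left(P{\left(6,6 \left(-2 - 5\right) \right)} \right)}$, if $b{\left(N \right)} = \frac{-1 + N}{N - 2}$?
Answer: $\frac{1110}{19} \approx 58.421$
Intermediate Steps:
$P{\left(J,F \right)} = F + J$
$b{\left(N \right)} = \frac{-1 + N}{-2 + N}$
$20 \cdot 3 b{\left(P{\left(6,6 \left(-2 - 5\right) \right)} \right)} = 20 \cdot 3 \frac{-1 + \left(6 \left(-2 - 5\right) + 6\right)}{-2 + \left(6 \left(-2 - 5\right) + 6\right)} = 60 \frac{-1 + \left(6 \left(-7\right) + 6\right)}{-2 + \left(6 \left(-7\right) + 6\right)} = 60 \frac{-1 + \left(-42 + 6\right)}{-2 + \left(-42 + 6\right)} = 60 \frac{-1 - 36}{-2 - 36} = 60 \frac{1}{-38} \left(-37\right) = 60 \left(\left(- \frac{1}{38}\right) \left(-37\right)\right) = 60 \cdot \frac{37}{38} = \frac{1110}{19}$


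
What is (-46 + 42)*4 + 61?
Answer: 45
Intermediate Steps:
(-46 + 42)*4 + 61 = -4*4 + 61 = -16 + 61 = 45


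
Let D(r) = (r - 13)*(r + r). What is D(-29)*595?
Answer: 1449420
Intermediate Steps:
D(r) = 2*r*(-13 + r) (D(r) = (-13 + r)*(2*r) = 2*r*(-13 + r))
D(-29)*595 = (2*(-29)*(-13 - 29))*595 = (2*(-29)*(-42))*595 = 2436*595 = 1449420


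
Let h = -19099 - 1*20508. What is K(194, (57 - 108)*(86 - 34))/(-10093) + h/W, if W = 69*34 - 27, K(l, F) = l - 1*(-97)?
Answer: -400428280/23405667 ≈ -17.108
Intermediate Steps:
h = -39607 (h = -19099 - 20508 = -39607)
K(l, F) = 97 + l (K(l, F) = l + 97 = 97 + l)
W = 2319 (W = 2346 - 27 = 2319)
K(194, (57 - 108)*(86 - 34))/(-10093) + h/W = (97 + 194)/(-10093) - 39607/2319 = 291*(-1/10093) - 39607*1/2319 = -291/10093 - 39607/2319 = -400428280/23405667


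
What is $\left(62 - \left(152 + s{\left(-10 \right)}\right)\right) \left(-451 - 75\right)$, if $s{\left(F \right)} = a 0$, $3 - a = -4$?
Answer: $47340$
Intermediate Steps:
$a = 7$ ($a = 3 - -4 = 3 + 4 = 7$)
$s{\left(F \right)} = 0$ ($s{\left(F \right)} = 7 \cdot 0 = 0$)
$\left(62 - \left(152 + s{\left(-10 \right)}\right)\right) \left(-451 - 75\right) = \left(62 - 152\right) \left(-451 - 75\right) = \left(62 + \left(-152 + 0\right)\right) \left(-526\right) = \left(62 - 152\right) \left(-526\right) = \left(-90\right) \left(-526\right) = 47340$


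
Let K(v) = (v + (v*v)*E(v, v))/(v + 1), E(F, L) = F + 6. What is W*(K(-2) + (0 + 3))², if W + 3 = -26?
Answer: -3509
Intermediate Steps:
E(F, L) = 6 + F
W = -29 (W = -3 - 26 = -29)
K(v) = (v + v²*(6 + v))/(1 + v) (K(v) = (v + (v*v)*(6 + v))/(v + 1) = (v + v²*(6 + v))/(1 + v))
W*(K(-2) + (0 + 3))² = -29*(-2*(1 - 2*(6 - 2))/(1 - 2) + (0 + 3))² = -29*(-2*(1 - 2*4)/(-1) + 3)² = -29*(-2*(-1)*(1 - 8) + 3)² = -29*(-2*(-1)*(-7) + 3)² = -29*(-14 + 3)² = -29*(-11)² = -29*121 = -3509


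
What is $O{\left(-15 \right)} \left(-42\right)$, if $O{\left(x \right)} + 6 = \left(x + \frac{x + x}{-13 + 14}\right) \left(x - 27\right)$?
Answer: $-79128$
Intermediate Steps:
$O{\left(x \right)} = -6 + 3 x \left(-27 + x\right)$ ($O{\left(x \right)} = -6 + \left(x + \frac{x + x}{-13 + 14}\right) \left(x - 27\right) = -6 + \left(x + \frac{2 x}{1}\right) \left(-27 + x\right) = -6 + \left(x + 2 x 1\right) \left(-27 + x\right) = -6 + \left(x + 2 x\right) \left(-27 + x\right) = -6 + 3 x \left(-27 + x\right)$)
$O{\left(-15 \right)} \left(-42\right) = \left(-6 - -1215 + 3 \left(-15\right)^{2}\right) \left(-42\right) = \left(-6 + 1215 + 3 \cdot 225\right) \left(-42\right) = \left(-6 + 1215 + 675\right) \left(-42\right) = 1884 \left(-42\right) = -79128$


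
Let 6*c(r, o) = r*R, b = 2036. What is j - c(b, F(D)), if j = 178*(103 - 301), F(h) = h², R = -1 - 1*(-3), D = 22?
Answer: -107768/3 ≈ -35923.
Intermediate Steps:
R = 2 (R = -1 + 3 = 2)
j = -35244 (j = 178*(-198) = -35244)
c(r, o) = r/3 (c(r, o) = (r*2)/6 = (2*r)/6 = r/3)
j - c(b, F(D)) = -35244 - 2036/3 = -107768/3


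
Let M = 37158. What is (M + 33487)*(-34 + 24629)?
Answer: 1737513775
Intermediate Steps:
(M + 33487)*(-34 + 24629) = (37158 + 33487)*(-34 + 24629) = 70645*24595 = 1737513775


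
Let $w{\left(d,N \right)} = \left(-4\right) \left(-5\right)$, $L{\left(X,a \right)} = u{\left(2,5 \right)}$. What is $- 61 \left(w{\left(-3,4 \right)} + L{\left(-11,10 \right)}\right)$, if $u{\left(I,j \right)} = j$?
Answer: $-1525$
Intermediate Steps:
$L{\left(X,a \right)} = 5$
$w{\left(d,N \right)} = 20$
$- 61 \left(w{\left(-3,4 \right)} + L{\left(-11,10 \right)}\right) = - 61 \left(20 + 5\right) = \left(-61\right) 25 = -1525$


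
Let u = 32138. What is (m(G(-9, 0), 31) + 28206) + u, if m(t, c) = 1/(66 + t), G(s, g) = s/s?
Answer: 4043049/67 ≈ 60344.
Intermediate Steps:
G(s, g) = 1
(m(G(-9, 0), 31) + 28206) + u = (1/(66 + 1) + 28206) + 32138 = (1/67 + 28206) + 32138 = 1889803/67 + 32138 = 4043049/67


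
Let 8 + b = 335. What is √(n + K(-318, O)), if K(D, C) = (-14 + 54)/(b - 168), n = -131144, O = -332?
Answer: 4*I*√207215319/159 ≈ 362.14*I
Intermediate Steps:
b = 327 (b = -8 + 335 = 327)
K(D, C) = 40/159 (K(D, C) = (-14 + 54)/(327 - 168) = 40/159)
√(n + K(-318, O)) = √(-131144 + 40/159) = √(-20851856/159) = 4*I*√207215319/159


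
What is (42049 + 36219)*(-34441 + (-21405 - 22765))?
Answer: -6152725748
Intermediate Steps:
(42049 + 36219)*(-34441 + (-21405 - 22765)) = 78268*(-34441 - 44170) = 78268*(-78611) = -6152725748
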